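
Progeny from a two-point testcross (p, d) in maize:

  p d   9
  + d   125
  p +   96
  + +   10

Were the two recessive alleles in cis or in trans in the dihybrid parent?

trans

The two most frequent classes are + d (125) and p + (96); these are the parental (non-recombinant) types.
So the F1 carried + d on one chromosome and p + on the other — the recessive alleles are on opposite chromosomes (trans / repulsion).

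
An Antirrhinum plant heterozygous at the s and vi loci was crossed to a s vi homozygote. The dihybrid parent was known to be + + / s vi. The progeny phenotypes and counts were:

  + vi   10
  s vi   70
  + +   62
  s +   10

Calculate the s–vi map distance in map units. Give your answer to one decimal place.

13.2 map units

The recombinant classes are + vi and s +: 10 + 10 = 20.
Recombination frequency = 20/152 = 0.1316 ≈ 13.2%, i.e. 13.2 map units.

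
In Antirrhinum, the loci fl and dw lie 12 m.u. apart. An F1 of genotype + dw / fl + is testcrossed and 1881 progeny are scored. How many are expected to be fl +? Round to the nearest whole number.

A map distance of 12 m.u. corresponds to a recombination frequency of 0.120.
The F1 is + dw / fl +, so fl + is a parental gamete class with expected frequency (1 − r)/2 = 0.880/2 = 0.4400.
Expected number = 0.4400 × 1881 = 827.64 ≈ 828.

828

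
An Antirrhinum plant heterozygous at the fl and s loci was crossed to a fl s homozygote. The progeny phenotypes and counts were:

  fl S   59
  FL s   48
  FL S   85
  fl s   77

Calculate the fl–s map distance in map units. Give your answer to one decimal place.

The two most frequent classes, FL S (85) and fl s (77), are the parental types, so the F1 was FL S / fl s.
The recombinant classes are FL s and fl S: 48 + 59 = 107.
Recombination frequency = 107/269 = 0.3978 ≈ 39.8%, i.e. 39.8 map units.

39.8 map units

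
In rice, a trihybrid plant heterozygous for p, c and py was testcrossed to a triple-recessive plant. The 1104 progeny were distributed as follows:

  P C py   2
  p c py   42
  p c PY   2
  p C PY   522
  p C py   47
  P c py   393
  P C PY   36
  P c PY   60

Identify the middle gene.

The two most frequent reciprocal classes, P c py and p C PY, are the parental types, so the F1 was P c py / p C PY.
The two rarest classes, P C py and p c PY, are the double crossovers. Comparing them with the parentals, only the c allele has switched, so c is the middle locus and the order is py – c – p.

c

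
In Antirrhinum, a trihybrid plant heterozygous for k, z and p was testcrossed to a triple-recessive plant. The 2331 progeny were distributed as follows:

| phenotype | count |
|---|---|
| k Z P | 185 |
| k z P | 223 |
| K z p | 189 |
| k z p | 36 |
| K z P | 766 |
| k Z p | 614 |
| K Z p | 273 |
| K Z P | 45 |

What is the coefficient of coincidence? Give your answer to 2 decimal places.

The two most frequent reciprocal classes, K z P and k Z p, are the parental types, so the F1 was K z P / k Z p.
The two rarest classes, K Z P and k z p, are the double crossovers. Comparing them with the parentals, only the z allele has switched, so z is the middle locus and the order is k – z – p.
k–z: (496 + 81)/2331 = 0.2475; z–p: (374 + 81)/2331 = 0.1952.
Expected DCO frequency = 0.2475 × 0.1952 ≈ 0.04831; observed = 81/2331 ≈ 0.03475.
Coefficient of coincidence = 0.03475/0.04831 ≈ 0.72.

0.72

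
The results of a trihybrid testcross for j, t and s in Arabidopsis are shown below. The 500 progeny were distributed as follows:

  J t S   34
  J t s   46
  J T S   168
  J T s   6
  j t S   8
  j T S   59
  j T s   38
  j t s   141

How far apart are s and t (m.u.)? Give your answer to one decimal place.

The two most frequent reciprocal classes, J T S and j t s, are the parental types, so the F1 was J T S / j t s.
The two rarest classes, J T s and j t S, are the double crossovers. Comparing them with the parentals, only the s allele has switched, so s is the middle locus and the order is t – s – j.
Crossovers in the t–s interval produce the single-crossover classes J t S and j T s (34 + 38 = 72) plus the double crossovers (14).
RF(t–s) = (72 + 14) / 500 = 86/500 = 0.1720 → 17.2 m.u.

17.2 m.u.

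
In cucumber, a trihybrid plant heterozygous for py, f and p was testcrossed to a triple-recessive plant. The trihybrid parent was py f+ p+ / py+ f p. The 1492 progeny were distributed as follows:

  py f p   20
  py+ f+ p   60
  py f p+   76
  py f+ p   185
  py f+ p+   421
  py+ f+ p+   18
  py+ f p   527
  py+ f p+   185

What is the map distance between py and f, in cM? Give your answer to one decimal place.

The two rarest classes, py+ f+ p+ and py f p, are the double crossovers. Comparing them with the parentals, only the py allele has switched, so py is the middle locus and the order is p – py – f.
Crossovers in the py–f interval produce the single-crossover classes py f p+ and py+ f+ p (76 + 60 = 136) plus the double crossovers (38).
RF(py–f) = (136 + 38) / 1492 = 174/1492 = 0.1166 → 11.7 cM.

11.7 cM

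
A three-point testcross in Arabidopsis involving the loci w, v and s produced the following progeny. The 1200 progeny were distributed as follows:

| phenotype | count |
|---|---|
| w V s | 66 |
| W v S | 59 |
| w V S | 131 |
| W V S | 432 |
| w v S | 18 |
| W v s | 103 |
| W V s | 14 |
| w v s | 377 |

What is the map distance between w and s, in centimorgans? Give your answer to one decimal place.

The two most frequent reciprocal classes, w v s and W V S, are the parental types, so the F1 was w v s / W V S.
The two rarest classes, w v S and W V s, are the double crossovers. Comparing them with the parentals, only the s allele has switched, so s is the middle locus and the order is w – s – v.
Crossovers in the w–s interval produce the single-crossover classes W v s and w V S (103 + 131 = 234) plus the double crossovers (32).
RF(w–s) = (234 + 32) / 1200 = 266/1200 = 0.2217 → 22.2 centimorgans.

22.2 centimorgans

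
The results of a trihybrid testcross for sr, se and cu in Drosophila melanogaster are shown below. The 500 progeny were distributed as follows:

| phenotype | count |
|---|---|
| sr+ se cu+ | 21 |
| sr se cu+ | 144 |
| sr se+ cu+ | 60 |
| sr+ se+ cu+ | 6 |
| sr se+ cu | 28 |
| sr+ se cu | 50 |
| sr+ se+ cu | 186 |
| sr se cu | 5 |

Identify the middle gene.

The two most frequent reciprocal classes, sr+ se+ cu and sr se cu+, are the parental types, so the F1 was sr+ se+ cu / sr se cu+.
The two rarest classes, sr+ se+ cu+ and sr se cu, are the double crossovers. Comparing them with the parentals, only the cu allele has switched, so cu is the middle locus and the order is se – cu – sr.

cu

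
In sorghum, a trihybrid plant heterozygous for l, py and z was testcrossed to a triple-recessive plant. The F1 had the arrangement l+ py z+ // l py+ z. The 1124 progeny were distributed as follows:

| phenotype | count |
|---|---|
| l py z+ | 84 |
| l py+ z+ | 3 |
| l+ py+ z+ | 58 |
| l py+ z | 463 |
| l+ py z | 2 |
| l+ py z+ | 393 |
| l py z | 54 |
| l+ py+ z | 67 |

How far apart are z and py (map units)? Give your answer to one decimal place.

The two rarest classes, l+ py z and l py+ z+, are the double crossovers. Comparing them with the parentals, only the z allele has switched, so z is the middle locus and the order is py – z – l.
Crossovers in the py–z interval produce the single-crossover classes l+ py+ z+ and l py z (58 + 54 = 112) plus the double crossovers (5).
RF(py–z) = (112 + 5) / 1124 = 117/1124 = 0.1041 → 10.4 map units.

10.4 map units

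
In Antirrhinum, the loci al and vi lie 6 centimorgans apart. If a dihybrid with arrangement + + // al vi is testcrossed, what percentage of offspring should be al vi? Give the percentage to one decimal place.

47.0%

A map distance of 6 centimorgans corresponds to a recombination frequency of 0.060.
The F1 is + + / al vi, so al vi is a parental gamete class with expected frequency (1 − r)/2 = 0.940/2 = 0.4700.
That is 0.4700 = 47.0% of the progeny.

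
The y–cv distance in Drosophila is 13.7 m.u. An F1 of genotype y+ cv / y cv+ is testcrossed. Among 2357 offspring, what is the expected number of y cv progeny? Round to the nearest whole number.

161

A map distance of 13.7 m.u. corresponds to a recombination frequency of 0.137.
The F1 is y+ cv / y cv+, so y cv is a recombinant gamete class with expected frequency r/2 = 0.137/2 = 0.0685.
Expected number = 0.0685 × 2357 = 161.45 ≈ 161.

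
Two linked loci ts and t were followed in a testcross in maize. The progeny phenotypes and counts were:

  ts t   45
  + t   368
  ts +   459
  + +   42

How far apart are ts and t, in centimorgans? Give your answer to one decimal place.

9.5 centimorgans

The two most frequent classes, + t (368) and ts + (459), are the parental types, so the F1 was + t / ts +.
The recombinant classes are + + and ts t: 42 + 45 = 87.
Recombination frequency = 87/914 = 0.0952 ≈ 9.5%, i.e. 9.5 centimorgans.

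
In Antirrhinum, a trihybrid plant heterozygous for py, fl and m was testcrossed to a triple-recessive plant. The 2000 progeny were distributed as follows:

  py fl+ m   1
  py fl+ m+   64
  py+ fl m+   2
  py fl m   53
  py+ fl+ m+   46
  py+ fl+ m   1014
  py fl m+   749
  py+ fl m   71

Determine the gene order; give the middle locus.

The two most frequent reciprocal classes, py fl m+ and py+ fl+ m, are the parental types, so the F1 was py fl m+ / py+ fl+ m.
The two rarest classes, py+ fl m+ and py fl+ m, are the double crossovers. Comparing them with the parentals, only the py allele has switched, so py is the middle locus and the order is m – py – fl.

py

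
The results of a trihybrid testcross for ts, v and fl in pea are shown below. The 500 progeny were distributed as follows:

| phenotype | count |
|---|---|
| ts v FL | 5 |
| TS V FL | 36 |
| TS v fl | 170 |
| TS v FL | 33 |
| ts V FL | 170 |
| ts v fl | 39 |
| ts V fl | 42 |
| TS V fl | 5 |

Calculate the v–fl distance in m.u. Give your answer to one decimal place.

The two most frequent reciprocal classes, ts V FL and TS v fl, are the parental types, so the F1 was ts V FL / TS v fl.
The two rarest classes, ts v FL and TS V fl, are the double crossovers. Comparing them with the parentals, only the v allele has switched, so v is the middle locus and the order is fl – v – ts.
Crossovers in the fl–v interval produce the single-crossover classes ts V fl and TS v FL (42 + 33 = 75) plus the double crossovers (10).
RF(fl–v) = (75 + 10) / 500 = 85/500 = 0.1700 → 17.0 m.u.

17.0 m.u.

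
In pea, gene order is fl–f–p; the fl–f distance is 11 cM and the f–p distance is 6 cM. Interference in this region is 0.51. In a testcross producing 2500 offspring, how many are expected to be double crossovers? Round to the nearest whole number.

Map distances give recombination frequencies of 0.110 and 0.060 for the two intervals.
With interference 0.51 (so coincidence = 0.49), expected double-crossover frequency = 0.110 × 0.060 × 0.49 = 0.00323.
Expected number = 0.00323 × 2500 = 8.08 ≈ 8.

8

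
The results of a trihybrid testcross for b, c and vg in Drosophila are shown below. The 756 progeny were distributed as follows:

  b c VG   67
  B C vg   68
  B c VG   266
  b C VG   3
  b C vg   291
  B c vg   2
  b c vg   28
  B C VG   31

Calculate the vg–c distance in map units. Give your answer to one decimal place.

8.5 map units

The two most frequent reciprocal classes, b C vg and B c VG, are the parental types, so the F1 was b C vg / B c VG.
The two rarest classes, b C VG and B c vg, are the double crossovers. Comparing them with the parentals, only the vg allele has switched, so vg is the middle locus and the order is b – vg – c.
Crossovers in the vg–c interval produce the single-crossover classes b c vg and B C VG (28 + 31 = 59) plus the double crossovers (5).
RF(vg–c) = (59 + 5) / 756 = 64/756 = 0.0847 → 8.5 map units.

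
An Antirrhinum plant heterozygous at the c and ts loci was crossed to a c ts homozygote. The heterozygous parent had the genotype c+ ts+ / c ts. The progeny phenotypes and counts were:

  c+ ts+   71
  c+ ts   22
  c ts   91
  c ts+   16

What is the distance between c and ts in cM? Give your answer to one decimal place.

The recombinant classes are c+ ts and c ts+: 22 + 16 = 38.
Recombination frequency = 38/200 = 0.1900 ≈ 19.0%, i.e. 19.0 cM.

19.0 cM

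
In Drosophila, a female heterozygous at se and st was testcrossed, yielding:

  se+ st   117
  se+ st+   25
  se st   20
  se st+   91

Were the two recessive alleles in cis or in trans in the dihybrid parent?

trans

The two most frequent classes are se+ st (117) and se st+ (91); these are the parental (non-recombinant) types.
So the F1 carried se+ st on one chromosome and se st+ on the other — the recessive alleles are on opposite chromosomes (trans / repulsion).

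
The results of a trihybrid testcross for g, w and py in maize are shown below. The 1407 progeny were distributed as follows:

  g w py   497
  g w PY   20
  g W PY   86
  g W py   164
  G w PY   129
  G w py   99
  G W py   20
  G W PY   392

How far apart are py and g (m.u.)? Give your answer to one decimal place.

16.0 m.u.

The two most frequent reciprocal classes, G W PY and g w py, are the parental types, so the F1 was G W PY / g w py.
The two rarest classes, G W py and g w PY, are the double crossovers. Comparing them with the parentals, only the py allele has switched, so py is the middle locus and the order is w – py – g.
Crossovers in the py–g interval produce the single-crossover classes g W PY and G w py (86 + 99 = 185) plus the double crossovers (40).
RF(py–g) = (185 + 40) / 1407 = 225/1407 = 0.1599 → 16.0 m.u.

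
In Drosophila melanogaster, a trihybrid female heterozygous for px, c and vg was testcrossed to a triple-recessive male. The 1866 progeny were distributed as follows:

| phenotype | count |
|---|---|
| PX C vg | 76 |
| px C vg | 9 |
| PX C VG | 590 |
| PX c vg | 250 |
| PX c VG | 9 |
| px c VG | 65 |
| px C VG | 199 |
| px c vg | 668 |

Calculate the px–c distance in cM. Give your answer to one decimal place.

The two most frequent reciprocal classes, PX C VG and px c vg, are the parental types, so the F1 was PX C VG / px c vg.
The two rarest classes, PX c VG and px C vg, are the double crossovers. Comparing them with the parentals, only the c allele has switched, so c is the middle locus and the order is px – c – vg.
Crossovers in the px–c interval produce the single-crossover classes px C VG and PX c vg (199 + 250 = 449) plus the double crossovers (18).
RF(px–c) = (449 + 18) / 1866 = 467/1866 = 0.2503 → 25.0 cM.

25.0 cM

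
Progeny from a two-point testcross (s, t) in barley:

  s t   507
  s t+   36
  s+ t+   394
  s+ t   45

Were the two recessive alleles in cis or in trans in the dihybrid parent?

cis

The two most frequent classes are s+ t+ (394) and s t (507); these are the parental (non-recombinant) types.
So the F1 carried s+ t+ on one chromosome and s t on the other — the recessive alleles are on the same chromosome (cis / coupling).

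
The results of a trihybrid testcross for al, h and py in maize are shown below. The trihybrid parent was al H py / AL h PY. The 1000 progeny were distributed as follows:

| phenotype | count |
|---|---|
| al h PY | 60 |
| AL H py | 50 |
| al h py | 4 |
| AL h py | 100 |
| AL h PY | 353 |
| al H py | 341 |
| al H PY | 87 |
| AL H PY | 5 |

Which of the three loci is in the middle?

h

The two rarest classes, al h py and AL H PY, are the double crossovers. Comparing them with the parentals, only the h allele has switched, so h is the middle locus and the order is al – h – py.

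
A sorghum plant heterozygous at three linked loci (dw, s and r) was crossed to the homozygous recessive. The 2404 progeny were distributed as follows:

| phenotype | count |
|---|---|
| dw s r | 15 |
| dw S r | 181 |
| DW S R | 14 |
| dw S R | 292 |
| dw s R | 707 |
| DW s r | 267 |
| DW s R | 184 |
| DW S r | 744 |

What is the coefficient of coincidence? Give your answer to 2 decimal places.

The two most frequent reciprocal classes, dw s R and DW S r, are the parental types, so the F1 was dw s R / DW S r.
The two rarest classes, dw s r and DW S R, are the double crossovers. Comparing them with the parentals, only the r allele has switched, so r is the middle locus and the order is dw – r – s.
dw–r: (365 + 29)/2404 = 0.1639; r–s: (559 + 29)/2404 = 0.2446.
Expected DCO frequency = 0.1639 × 0.2446 ≈ 0.04009; observed = 29/2404 ≈ 0.01206.
Coefficient of coincidence = 0.01206/0.04009 ≈ 0.30.

0.30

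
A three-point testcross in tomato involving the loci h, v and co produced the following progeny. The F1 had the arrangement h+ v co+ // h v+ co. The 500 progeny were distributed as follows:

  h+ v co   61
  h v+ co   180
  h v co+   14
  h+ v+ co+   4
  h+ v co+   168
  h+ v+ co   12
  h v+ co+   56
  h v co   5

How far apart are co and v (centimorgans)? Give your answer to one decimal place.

The two rarest classes, h+ v+ co+ and h v co, are the double crossovers. Comparing them with the parentals, only the v allele has switched, so v is the middle locus and the order is co – v – h.
Crossovers in the co–v interval produce the single-crossover classes h+ v co and h v+ co+ (61 + 56 = 117) plus the double crossovers (9).
RF(co–v) = (117 + 9) / 500 = 126/500 = 0.2520 → 25.2 centimorgans.

25.2 centimorgans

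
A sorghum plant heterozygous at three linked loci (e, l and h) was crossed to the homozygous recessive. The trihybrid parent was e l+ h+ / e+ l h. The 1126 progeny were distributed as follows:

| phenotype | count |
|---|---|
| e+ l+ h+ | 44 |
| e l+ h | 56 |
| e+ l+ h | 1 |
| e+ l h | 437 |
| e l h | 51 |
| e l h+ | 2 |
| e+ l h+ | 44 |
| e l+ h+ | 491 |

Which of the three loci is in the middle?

l

The two rarest classes, e l h+ and e+ l+ h, are the double crossovers. Comparing them with the parentals, only the l allele has switched, so l is the middle locus and the order is e – l – h.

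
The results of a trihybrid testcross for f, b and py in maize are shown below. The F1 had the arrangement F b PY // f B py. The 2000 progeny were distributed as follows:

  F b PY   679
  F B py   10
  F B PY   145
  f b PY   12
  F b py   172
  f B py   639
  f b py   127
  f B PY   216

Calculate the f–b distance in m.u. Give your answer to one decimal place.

14.7 m.u.

The two rarest classes, f b PY and F B py, are the double crossovers. Comparing them with the parentals, only the f allele has switched, so f is the middle locus and the order is b – f – py.
Crossovers in the b–f interval produce the single-crossover classes F B PY and f b py (145 + 127 = 272) plus the double crossovers (22).
RF(b–f) = (272 + 22) / 2000 = 294/2000 = 0.1470 → 14.7 m.u.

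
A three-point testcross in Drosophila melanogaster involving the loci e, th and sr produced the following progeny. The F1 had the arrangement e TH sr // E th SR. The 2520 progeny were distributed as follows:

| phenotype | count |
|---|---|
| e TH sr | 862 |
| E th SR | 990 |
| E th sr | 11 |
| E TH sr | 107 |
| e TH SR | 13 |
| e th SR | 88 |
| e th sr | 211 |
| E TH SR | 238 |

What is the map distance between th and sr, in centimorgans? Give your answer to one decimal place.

18.8 centimorgans

The two rarest classes, e TH SR and E th sr, are the double crossovers. Comparing them with the parentals, only the sr allele has switched, so sr is the middle locus and the order is e – sr – th.
Crossovers in the sr–th interval produce the single-crossover classes e th sr and E TH SR (211 + 238 = 449) plus the double crossovers (24).
RF(sr–th) = (449 + 24) / 2520 = 473/2520 = 0.1877 → 18.8 centimorgans.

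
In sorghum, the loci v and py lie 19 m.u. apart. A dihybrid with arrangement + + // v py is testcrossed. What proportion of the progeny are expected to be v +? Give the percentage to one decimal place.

A map distance of 19 m.u. corresponds to a recombination frequency of 0.190.
The F1 is + + / v py, so v + is a recombinant gamete class with expected frequency r/2 = 0.190/2 = 0.0950.
That is 0.0950 = 9.5% of the progeny.

9.5%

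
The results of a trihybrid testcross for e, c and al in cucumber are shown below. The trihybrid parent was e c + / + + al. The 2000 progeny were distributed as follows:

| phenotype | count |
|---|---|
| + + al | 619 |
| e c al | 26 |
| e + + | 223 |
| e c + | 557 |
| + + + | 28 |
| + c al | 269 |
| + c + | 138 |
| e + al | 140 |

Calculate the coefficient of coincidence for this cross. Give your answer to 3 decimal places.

The two rarest classes, e c al and + + +, are the double crossovers. Comparing them with the parentals, only the al allele has switched, so al is the middle locus and the order is c – al – e.
c–al: (492 + 54)/2000 = 0.2730; al–e: (278 + 54)/2000 = 0.1660.
Expected DCO frequency = 0.2730 × 0.1660 ≈ 0.04532; observed = 54/2000 ≈ 0.02700.
Coefficient of coincidence = 0.02700/0.04532 ≈ 0.596.

0.596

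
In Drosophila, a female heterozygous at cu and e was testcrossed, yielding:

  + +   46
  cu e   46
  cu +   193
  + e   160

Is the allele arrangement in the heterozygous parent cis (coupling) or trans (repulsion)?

trans

The two most frequent classes are + e (160) and cu + (193); these are the parental (non-recombinant) types.
So the F1 carried + e on one chromosome and cu + on the other — the recessive alleles are on opposite chromosomes (trans / repulsion).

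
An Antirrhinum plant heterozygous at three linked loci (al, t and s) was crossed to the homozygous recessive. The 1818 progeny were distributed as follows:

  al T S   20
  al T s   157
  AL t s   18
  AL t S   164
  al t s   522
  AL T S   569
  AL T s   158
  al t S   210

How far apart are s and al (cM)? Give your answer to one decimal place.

The two most frequent reciprocal classes, al t s and AL T S, are the parental types, so the F1 was al t s / AL T S.
The two rarest classes, AL t s and al T S, are the double crossovers. Comparing them with the parentals, only the al allele has switched, so al is the middle locus and the order is t – al – s.
Crossovers in the al–s interval produce the single-crossover classes al t S and AL T s (210 + 158 = 368) plus the double crossovers (38).
RF(al–s) = (368 + 38) / 1818 = 406/1818 = 0.2233 → 22.3 cM.

22.3 cM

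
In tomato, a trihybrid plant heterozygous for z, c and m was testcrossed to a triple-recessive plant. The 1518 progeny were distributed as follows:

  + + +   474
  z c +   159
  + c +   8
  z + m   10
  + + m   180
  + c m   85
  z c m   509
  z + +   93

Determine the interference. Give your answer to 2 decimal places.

0.61

The two most frequent reciprocal classes, z c m and + + +, are the parental types, so the F1 was z c m / + + +.
The two rarest classes, z + m and + c +, are the double crossovers. Comparing them with the parentals, only the c allele has switched, so c is the middle locus and the order is z – c – m.
z–c: (178 + 18)/1518 = 0.1291; c–m: (339 + 18)/1518 = 0.2352.
Expected DCO frequency = 0.1291 × 0.2352 ≈ 0.03036; observed = 18/1518 ≈ 0.01186.
Coefficient of coincidence = 0.01186/0.03036 ≈ 0.39; interference = 1 − 0.39 = 0.61.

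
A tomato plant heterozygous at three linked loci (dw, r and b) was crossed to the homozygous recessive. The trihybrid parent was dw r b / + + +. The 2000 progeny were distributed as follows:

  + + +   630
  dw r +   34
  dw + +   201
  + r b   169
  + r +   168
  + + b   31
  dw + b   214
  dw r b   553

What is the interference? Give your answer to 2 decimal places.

The two rarest classes, dw r + and + + b, are the double crossovers. Comparing them with the parentals, only the b allele has switched, so b is the middle locus and the order is dw – b – r.
dw–b: (370 + 65)/2000 = 0.2175; b–r: (382 + 65)/2000 = 0.2235.
Expected DCO frequency = 0.2175 × 0.2235 ≈ 0.04861; observed = 65/2000 ≈ 0.03250.
Coefficient of coincidence = 0.03250/0.04861 ≈ 0.67; interference = 1 − 0.67 = 0.33.

0.33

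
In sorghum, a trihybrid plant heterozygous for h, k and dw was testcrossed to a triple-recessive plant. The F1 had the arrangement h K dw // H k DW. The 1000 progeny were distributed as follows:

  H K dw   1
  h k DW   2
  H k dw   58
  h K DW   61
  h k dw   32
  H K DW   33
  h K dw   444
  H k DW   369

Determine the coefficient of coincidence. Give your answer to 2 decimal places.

0.36

The two rarest classes, H K dw and h k DW, are the double crossovers. Comparing them with the parentals, only the h allele has switched, so h is the middle locus and the order is dw – h – k.
dw–h: (119 + 3)/1000 = 0.1220; h–k: (65 + 3)/1000 = 0.0680.
Expected DCO frequency = 0.1220 × 0.0680 ≈ 0.00830; observed = 3/1000 ≈ 0.00300.
Coefficient of coincidence = 0.00300/0.00830 ≈ 0.36.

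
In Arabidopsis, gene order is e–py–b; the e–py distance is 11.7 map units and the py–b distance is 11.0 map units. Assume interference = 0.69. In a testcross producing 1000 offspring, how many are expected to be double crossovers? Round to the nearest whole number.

4

Map distances give recombination frequencies of 0.117 and 0.110 for the two intervals.
With interference 0.69 (so coincidence = 0.31), expected double-crossover frequency = 0.117 × 0.110 × 0.31 = 0.00399.
Expected number = 0.00399 × 1000 = 3.99 ≈ 4.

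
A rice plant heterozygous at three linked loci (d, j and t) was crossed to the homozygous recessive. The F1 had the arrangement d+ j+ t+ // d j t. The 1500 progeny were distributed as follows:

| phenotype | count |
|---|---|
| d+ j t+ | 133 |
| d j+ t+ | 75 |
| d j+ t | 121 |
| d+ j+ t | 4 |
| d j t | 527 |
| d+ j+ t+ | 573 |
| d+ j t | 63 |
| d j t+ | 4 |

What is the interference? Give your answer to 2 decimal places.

0.69

The two rarest classes, d+ j+ t and d j t+, are the double crossovers. Comparing them with the parentals, only the t allele has switched, so t is the middle locus and the order is d – t – j.
d–t: (138 + 8)/1500 = 0.0973; t–j: (254 + 8)/1500 = 0.1747.
Expected DCO frequency = 0.0973 × 0.1747 ≈ 0.01700; observed = 8/1500 ≈ 0.00533.
Coefficient of coincidence = 0.00533/0.01700 ≈ 0.31; interference = 1 − 0.31 = 0.69.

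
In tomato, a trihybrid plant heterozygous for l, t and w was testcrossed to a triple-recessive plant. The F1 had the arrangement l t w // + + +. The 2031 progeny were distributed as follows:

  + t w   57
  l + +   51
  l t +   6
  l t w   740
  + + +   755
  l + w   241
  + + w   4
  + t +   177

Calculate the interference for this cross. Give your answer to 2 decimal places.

0.60

The two rarest classes, l t + and + + w, are the double crossovers. Comparing them with the parentals, only the w allele has switched, so w is the middle locus and the order is l – w – t.
l–w: (108 + 10)/2031 = 0.0581; w–t: (418 + 10)/2031 = 0.2107.
Expected DCO frequency = 0.0581 × 0.2107 ≈ 0.01224; observed = 10/2031 ≈ 0.00492.
Coefficient of coincidence = 0.00492/0.01224 ≈ 0.40; interference = 1 − 0.40 = 0.60.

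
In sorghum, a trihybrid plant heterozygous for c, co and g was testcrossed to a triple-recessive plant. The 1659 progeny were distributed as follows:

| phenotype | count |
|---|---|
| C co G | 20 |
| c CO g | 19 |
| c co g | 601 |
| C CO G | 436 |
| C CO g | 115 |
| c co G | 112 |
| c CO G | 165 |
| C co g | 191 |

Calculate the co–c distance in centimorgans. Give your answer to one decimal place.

23.8 centimorgans

The two most frequent reciprocal classes, C CO G and c co g, are the parental types, so the F1 was C CO G / c co g.
The two rarest classes, C co G and c CO g, are the double crossovers. Comparing them with the parentals, only the co allele has switched, so co is the middle locus and the order is c – co – g.
Crossovers in the c–co interval produce the single-crossover classes c CO G and C co g (165 + 191 = 356) plus the double crossovers (39).
RF(c–co) = (356 + 39) / 1659 = 395/1659 = 0.2381 → 23.8 centimorgans.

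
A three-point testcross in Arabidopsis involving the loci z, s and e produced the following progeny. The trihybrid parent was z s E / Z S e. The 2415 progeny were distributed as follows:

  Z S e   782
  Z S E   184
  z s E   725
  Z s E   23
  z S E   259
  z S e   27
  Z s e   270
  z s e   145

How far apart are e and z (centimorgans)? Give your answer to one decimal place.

15.7 centimorgans

The two rarest classes, Z s E and z S e, are the double crossovers. Comparing them with the parentals, only the z allele has switched, so z is the middle locus and the order is s – z – e.
Crossovers in the z–e interval produce the single-crossover classes z s e and Z S E (145 + 184 = 329) plus the double crossovers (50).
RF(z–e) = (329 + 50) / 2415 = 379/2415 = 0.1569 → 15.7 centimorgans.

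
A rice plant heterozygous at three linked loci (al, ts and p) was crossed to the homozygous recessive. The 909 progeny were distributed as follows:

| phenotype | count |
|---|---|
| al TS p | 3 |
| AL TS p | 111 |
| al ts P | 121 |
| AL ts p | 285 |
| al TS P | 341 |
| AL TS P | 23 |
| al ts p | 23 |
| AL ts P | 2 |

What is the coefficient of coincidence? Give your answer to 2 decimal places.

0.38

The two most frequent reciprocal classes, AL ts p and al TS P, are the parental types, so the F1 was AL ts p / al TS P.
The two rarest classes, AL ts P and al TS p, are the double crossovers. Comparing them with the parentals, only the p allele has switched, so p is the middle locus and the order is ts – p – al.
ts–p: (232 + 5)/909 = 0.2607; p–al: (46 + 5)/909 = 0.0561.
Expected DCO frequency = 0.2607 × 0.0561 ≈ 0.01463; observed = 5/909 ≈ 0.00550.
Coefficient of coincidence = 0.00550/0.01463 ≈ 0.38.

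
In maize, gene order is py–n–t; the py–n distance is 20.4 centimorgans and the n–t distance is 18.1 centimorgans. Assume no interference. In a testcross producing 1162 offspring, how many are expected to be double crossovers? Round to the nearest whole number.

Map distances give recombination frequencies of 0.204 and 0.181 for the two intervals.
With no interference, expected double-crossover frequency = 0.204 × 0.181 = 0.03692.
Expected number = 0.03692 × 1162 = 42.91 ≈ 43.

43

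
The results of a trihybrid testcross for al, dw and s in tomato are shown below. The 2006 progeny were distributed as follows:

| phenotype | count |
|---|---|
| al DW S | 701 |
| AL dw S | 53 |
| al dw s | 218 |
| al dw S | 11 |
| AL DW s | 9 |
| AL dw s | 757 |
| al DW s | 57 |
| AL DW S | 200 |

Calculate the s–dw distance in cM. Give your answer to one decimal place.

The two most frequent reciprocal classes, al DW S and AL dw s, are the parental types, so the F1 was al DW S / AL dw s.
The two rarest classes, al dw S and AL DW s, are the double crossovers. Comparing them with the parentals, only the dw allele has switched, so dw is the middle locus and the order is al – dw – s.
Crossovers in the dw–s interval produce the single-crossover classes al DW s and AL dw S (57 + 53 = 110) plus the double crossovers (20).
RF(dw–s) = (110 + 20) / 2006 = 130/2006 = 0.0648 → 6.5 cM.

6.5 cM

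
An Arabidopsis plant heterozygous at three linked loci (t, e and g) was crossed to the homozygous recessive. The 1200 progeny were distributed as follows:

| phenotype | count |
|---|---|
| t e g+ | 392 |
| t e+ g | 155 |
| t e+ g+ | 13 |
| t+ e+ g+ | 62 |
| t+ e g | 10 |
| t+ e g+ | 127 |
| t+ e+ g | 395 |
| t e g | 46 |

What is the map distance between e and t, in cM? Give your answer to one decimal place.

25.4 cM

The two most frequent reciprocal classes, t+ e+ g and t e g+, are the parental types, so the F1 was t+ e+ g / t e g+.
The two rarest classes, t+ e g and t e+ g+, are the double crossovers. Comparing them with the parentals, only the e allele has switched, so e is the middle locus and the order is g – e – t.
Crossovers in the e–t interval produce the single-crossover classes t e+ g and t+ e g+ (155 + 127 = 282) plus the double crossovers (23).
RF(e–t) = (282 + 23) / 1200 = 305/1200 = 0.2542 → 25.4 cM.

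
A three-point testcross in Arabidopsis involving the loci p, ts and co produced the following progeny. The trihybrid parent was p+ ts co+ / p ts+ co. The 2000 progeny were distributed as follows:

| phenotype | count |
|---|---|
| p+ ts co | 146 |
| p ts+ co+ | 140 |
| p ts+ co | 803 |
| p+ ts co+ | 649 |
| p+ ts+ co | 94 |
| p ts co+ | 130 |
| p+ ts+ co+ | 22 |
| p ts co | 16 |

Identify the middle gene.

ts

The two rarest classes, p+ ts+ co+ and p ts co, are the double crossovers. Comparing them with the parentals, only the ts allele has switched, so ts is the middle locus and the order is p – ts – co.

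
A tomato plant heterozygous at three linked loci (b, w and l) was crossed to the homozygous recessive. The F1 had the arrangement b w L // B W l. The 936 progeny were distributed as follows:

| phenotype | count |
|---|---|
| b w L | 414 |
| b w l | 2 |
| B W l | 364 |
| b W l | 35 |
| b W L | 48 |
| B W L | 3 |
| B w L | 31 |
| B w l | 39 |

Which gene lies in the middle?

The two rarest classes, b w l and B W L, are the double crossovers. Comparing them with the parentals, only the l allele has switched, so l is the middle locus and the order is b – l – w.

l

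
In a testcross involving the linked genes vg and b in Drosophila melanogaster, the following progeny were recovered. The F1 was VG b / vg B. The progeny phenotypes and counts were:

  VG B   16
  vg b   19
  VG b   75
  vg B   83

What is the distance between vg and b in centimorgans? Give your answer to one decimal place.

The recombinant classes are VG B and vg b: 16 + 19 = 35.
Recombination frequency = 35/193 = 0.1813 ≈ 18.1%, i.e. 18.1 centimorgans.

18.1 centimorgans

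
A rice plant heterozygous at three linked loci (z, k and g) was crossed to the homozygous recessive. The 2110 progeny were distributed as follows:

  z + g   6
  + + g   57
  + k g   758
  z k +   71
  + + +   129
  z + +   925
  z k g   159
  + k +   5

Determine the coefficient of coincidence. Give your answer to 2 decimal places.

The two most frequent reciprocal classes, z + + and + k g, are the parental types, so the F1 was z + + / + k g.
The two rarest classes, z + g and + k +, are the double crossovers. Comparing them with the parentals, only the g allele has switched, so g is the middle locus and the order is z – g – k.
z–g: (288 + 11)/2110 = 0.1417; g–k: (128 + 11)/2110 = 0.0659.
Expected DCO frequency = 0.1417 × 0.0659 ≈ 0.00934; observed = 11/2110 ≈ 0.00521.
Coefficient of coincidence = 0.00521/0.00934 ≈ 0.56.

0.56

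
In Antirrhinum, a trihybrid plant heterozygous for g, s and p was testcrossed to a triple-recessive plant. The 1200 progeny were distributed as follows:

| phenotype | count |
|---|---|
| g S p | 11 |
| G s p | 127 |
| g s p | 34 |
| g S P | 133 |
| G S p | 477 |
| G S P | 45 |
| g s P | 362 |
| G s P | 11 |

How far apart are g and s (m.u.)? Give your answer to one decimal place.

The two most frequent reciprocal classes, G S p and g s P, are the parental types, so the F1 was G S p / g s P.
The two rarest classes, g S p and G s P, are the double crossovers. Comparing them with the parentals, only the g allele has switched, so g is the middle locus and the order is p – g – s.
Crossovers in the g–s interval produce the single-crossover classes G s p and g S P (127 + 133 = 260) plus the double crossovers (22).
RF(g–s) = (260 + 22) / 1200 = 282/1200 = 0.2350 → 23.5 m.u.

23.5 m.u.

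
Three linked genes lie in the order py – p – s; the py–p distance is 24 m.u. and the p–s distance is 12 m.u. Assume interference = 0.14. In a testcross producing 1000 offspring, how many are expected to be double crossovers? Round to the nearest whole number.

25

Map distances give recombination frequencies of 0.240 and 0.120 for the two intervals.
With interference 0.14 (so coincidence = 0.86), expected double-crossover frequency = 0.240 × 0.120 × 0.86 = 0.02477.
Expected number = 0.02477 × 1000 = 24.77 ≈ 25.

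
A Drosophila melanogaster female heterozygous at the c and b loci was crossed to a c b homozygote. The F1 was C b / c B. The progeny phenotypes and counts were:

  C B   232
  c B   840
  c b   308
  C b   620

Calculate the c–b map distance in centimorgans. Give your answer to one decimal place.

27.0 centimorgans

The recombinant classes are C B and c b: 232 + 308 = 540.
Recombination frequency = 540/2000 = 0.2700 ≈ 27.0%, i.e. 27.0 centimorgans.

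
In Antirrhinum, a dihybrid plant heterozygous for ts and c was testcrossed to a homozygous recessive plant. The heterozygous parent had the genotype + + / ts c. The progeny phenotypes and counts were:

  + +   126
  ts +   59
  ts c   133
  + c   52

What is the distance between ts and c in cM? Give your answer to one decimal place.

30.0 cM

The recombinant classes are + c and ts +: 52 + 59 = 111.
Recombination frequency = 111/370 = 0.3000 ≈ 30.0%, i.e. 30.0 cM.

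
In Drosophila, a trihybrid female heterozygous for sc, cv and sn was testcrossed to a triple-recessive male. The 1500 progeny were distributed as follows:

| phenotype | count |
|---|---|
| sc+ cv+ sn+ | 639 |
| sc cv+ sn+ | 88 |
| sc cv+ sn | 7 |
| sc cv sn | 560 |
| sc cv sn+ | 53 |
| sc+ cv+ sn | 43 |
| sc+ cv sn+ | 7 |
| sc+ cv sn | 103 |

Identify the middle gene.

cv

The two most frequent reciprocal classes, sc cv sn and sc+ cv+ sn+, are the parental types, so the F1 was sc cv sn / sc+ cv+ sn+.
The two rarest classes, sc cv+ sn and sc+ cv sn+, are the double crossovers. Comparing them with the parentals, only the cv allele has switched, so cv is the middle locus and the order is sn – cv – sc.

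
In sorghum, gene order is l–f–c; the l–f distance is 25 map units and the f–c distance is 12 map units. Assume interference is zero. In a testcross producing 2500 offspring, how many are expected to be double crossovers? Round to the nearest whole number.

Map distances give recombination frequencies of 0.250 and 0.120 for the two intervals.
With no interference, expected double-crossover frequency = 0.250 × 0.120 = 0.03000.
Expected number = 0.03000 × 2500 = 75.00 ≈ 75.

75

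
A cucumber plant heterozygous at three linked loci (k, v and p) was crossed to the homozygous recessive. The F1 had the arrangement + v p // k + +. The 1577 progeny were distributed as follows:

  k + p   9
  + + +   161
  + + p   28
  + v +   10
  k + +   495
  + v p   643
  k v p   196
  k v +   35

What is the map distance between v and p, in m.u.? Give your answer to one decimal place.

5.2 m.u.

The two rarest classes, + v + and k + p, are the double crossovers. Comparing them with the parentals, only the p allele has switched, so p is the middle locus and the order is k – p – v.
Crossovers in the p–v interval produce the single-crossover classes + + p and k v + (28 + 35 = 63) plus the double crossovers (19).
RF(p–v) = (63 + 19) / 1577 = 82/1577 = 0.0520 → 5.2 m.u.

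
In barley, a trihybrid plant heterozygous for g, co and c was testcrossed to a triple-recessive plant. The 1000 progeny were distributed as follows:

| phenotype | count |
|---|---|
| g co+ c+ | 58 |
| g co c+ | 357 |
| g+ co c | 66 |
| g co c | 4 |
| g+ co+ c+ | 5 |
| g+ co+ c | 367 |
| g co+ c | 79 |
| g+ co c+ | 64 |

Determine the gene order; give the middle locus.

c

The two most frequent reciprocal classes, g+ co+ c and g co c+, are the parental types, so the F1 was g+ co+ c / g co c+.
The two rarest classes, g+ co+ c+ and g co c, are the double crossovers. Comparing them with the parentals, only the c allele has switched, so c is the middle locus and the order is co – c – g.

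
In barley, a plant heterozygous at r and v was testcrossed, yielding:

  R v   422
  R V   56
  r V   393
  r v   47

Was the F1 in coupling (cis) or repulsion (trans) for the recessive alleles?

The two most frequent classes are R v (422) and r V (393); these are the parental (non-recombinant) types.
So the F1 carried R v on one chromosome and r V on the other — the recessive alleles are on opposite chromosomes (trans / repulsion).

trans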